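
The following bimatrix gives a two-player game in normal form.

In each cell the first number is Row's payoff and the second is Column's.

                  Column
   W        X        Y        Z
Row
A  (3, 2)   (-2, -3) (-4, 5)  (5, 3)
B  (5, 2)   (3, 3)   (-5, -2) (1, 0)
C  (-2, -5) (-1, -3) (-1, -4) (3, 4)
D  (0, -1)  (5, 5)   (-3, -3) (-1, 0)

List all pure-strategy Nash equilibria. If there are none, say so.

Pure NE: (D, X)

Row against W: payoffs 3, 5, -2, 0 → best response B.
Row against X: payoffs -2, 3, -1, 5 → best response D.
Row against Y: payoffs -4, -5, -1, -3 → best response C.
Row against Z: payoffs 5, 1, 3, -1 → best response A.
Column against A: payoffs 2, -3, 5, 3 → best response Y.
Column against B: payoffs 2, 3, -2, 0 → best response X.
Column against C: payoffs -5, -3, -4, 4 → best response Z.
Column against D: payoffs -1, 5, -3, 0 → best response X.
Mutual best responses: (D, X).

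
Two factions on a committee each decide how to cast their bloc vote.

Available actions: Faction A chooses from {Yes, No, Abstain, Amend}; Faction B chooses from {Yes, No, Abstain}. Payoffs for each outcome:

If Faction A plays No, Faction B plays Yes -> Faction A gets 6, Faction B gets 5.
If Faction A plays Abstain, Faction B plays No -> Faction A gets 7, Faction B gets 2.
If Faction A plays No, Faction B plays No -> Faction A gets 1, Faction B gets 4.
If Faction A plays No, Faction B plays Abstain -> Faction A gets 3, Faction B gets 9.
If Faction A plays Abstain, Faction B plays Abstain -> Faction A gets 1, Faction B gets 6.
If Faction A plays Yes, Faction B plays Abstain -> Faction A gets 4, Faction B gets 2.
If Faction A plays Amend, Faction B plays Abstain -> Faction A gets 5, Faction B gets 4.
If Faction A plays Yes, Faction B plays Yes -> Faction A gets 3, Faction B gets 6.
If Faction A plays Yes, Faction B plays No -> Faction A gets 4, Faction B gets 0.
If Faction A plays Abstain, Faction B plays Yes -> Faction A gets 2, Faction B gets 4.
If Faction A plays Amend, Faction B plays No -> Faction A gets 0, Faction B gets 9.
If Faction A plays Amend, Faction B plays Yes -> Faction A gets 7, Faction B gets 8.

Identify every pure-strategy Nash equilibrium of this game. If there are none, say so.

Faction A against Yes: payoffs 3, 6, 2, 7 → best response Amend.
Faction A against No: payoffs 4, 1, 7, 0 → best response Abstain.
Faction A against Abstain: payoffs 4, 3, 1, 5 → best response Amend.
Faction B against Yes: payoffs 6, 0, 2 → best response Yes.
Faction B against No: payoffs 5, 4, 9 → best response Abstain.
Faction B against Abstain: payoffs 4, 2, 6 → best response Abstain.
Faction B against Amend: payoffs 8, 9, 4 → best response No.
No profile is a mutual best response for all players.

This game has no pure Nash equilibrium.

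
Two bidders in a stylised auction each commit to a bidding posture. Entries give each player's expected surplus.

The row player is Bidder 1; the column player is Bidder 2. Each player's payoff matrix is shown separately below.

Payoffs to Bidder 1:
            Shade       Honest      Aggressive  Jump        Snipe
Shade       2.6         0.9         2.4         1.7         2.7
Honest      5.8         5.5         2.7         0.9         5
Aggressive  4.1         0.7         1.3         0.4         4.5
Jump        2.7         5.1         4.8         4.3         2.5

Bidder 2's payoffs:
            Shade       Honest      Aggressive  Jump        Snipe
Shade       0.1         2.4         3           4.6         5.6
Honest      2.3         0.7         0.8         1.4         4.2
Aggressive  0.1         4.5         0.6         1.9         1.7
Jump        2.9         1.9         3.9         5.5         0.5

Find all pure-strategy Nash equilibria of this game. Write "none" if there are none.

The pure Nash equilibria are (Honest, Snipe) and (Jump, Jump).

Bidder 1 against Shade: payoffs 2.6, 5.8, 4.1, 2.7 → best response Honest.
Bidder 1 against Honest: payoffs 0.9, 5.5, 0.7, 5.1 → best response Honest.
Bidder 1 against Aggressive: payoffs 2.4, 2.7, 1.3, 4.8 → best response Jump.
Bidder 1 against Jump: payoffs 1.7, 0.9, 0.4, 4.3 → best response Jump.
Bidder 1 against Snipe: payoffs 2.7, 5, 4.5, 2.5 → best response Honest.
Bidder 2 against Shade: payoffs 0.1, 2.4, 3, 4.6, 5.6 → best response Snipe.
Bidder 2 against Honest: payoffs 2.3, 0.7, 0.8, 1.4, 4.2 → best response Snipe.
Bidder 2 against Aggressive: payoffs 0.1, 4.5, 0.6, 1.9, 1.7 → best response Honest.
Bidder 2 against Jump: payoffs 2.9, 1.9, 3.9, 5.5, 0.5 → best response Jump.
Mutual best responses: (Honest, Snipe); (Jump, Jump).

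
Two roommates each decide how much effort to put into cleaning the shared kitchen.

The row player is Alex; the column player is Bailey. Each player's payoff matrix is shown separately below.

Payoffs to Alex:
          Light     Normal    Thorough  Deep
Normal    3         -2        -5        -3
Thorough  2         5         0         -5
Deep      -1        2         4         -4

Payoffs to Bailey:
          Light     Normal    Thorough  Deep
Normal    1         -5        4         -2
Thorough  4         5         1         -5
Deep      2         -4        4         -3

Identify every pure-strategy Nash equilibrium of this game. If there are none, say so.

Pure-strategy Nash equilibria: (Thorough, Normal), (Deep, Thorough)

Mark each player's best response to every combination of opponents' strategies; a profile where every player is best-responding is a pure Nash equilibrium.
Alex against Light: payoffs 3, 2, -1 → best response Normal.
Alex against Normal: payoffs -2, 5, 2 → best response Thorough.
Alex against Thorough: payoffs -5, 0, 4 → best response Deep.
Alex against Deep: payoffs -3, -5, -4 → best response Normal.
Bailey against Normal: payoffs 1, -5, 4, -2 → best response Thorough.
Bailey against Thorough: payoffs 4, 5, 1, -5 → best response Normal.
Bailey against Deep: payoffs 2, -4, 4, -3 → best response Thorough.
Mutual best responses: (Thorough, Normal); (Deep, Thorough).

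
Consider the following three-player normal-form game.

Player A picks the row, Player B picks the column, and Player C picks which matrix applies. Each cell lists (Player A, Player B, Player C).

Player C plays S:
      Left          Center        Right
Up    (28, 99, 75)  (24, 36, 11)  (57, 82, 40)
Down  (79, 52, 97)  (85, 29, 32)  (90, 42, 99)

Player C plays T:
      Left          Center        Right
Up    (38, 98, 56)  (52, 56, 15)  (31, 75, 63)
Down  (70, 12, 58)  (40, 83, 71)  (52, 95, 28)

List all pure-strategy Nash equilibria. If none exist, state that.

(Up, Left, S): Player A can switch to Down (28 → 79). Not NE.
(Up, Left, T): Player A can switch to Down (38 → 70). Not NE.
(Up, Center, S): Player A can switch to Down (24 → 85). Not NE.
(Up, Center, T): Player B can switch to Left (56 → 98). Not NE.
(Up, Right, S): Player A can switch to Down (57 → 90). Not NE.
(Up, Right, T): Player A can switch to Down (31 → 52). Not NE.
(Down, Left, S): Player A gets 79, best alternative 28; Player B gets 52, best alternative 42; Player C gets 97, best alternative 58. No profitable deviation — NE.
(Down, Left, T): Player B can switch to Center (12 → 83). Not NE.
(Down, Center, S): Player B can switch to Left (29 → 52). Not NE.
(The remaining 3 profiles each have a profitable deviation by the same check.)

(Down, Left, S)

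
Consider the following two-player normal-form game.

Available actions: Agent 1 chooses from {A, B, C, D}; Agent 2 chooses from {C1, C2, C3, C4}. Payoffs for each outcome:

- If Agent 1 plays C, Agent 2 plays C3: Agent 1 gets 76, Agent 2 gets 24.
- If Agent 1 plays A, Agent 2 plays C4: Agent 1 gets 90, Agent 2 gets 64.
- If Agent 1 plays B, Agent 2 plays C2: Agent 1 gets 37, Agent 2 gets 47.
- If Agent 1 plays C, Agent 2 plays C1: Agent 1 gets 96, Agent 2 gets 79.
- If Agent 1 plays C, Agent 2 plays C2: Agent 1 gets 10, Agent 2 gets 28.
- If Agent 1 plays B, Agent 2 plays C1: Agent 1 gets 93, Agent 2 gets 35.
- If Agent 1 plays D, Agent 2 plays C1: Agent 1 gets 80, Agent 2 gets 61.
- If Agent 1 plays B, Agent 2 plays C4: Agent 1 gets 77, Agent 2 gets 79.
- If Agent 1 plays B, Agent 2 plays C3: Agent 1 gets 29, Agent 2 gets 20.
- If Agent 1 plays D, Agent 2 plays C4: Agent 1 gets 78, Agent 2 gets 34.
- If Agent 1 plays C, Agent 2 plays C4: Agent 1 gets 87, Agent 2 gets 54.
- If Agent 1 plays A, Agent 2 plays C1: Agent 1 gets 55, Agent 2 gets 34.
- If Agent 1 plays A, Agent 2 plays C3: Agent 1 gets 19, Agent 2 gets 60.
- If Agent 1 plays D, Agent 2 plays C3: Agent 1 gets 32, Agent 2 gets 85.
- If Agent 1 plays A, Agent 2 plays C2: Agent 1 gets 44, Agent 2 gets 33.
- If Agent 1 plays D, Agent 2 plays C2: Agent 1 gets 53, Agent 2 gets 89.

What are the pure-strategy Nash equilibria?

(A, C4); (C, C1); (D, C2)

(A, C1): Agent 1 can switch to B (55 → 93). Not NE.
(A, C2): Agent 1 can switch to D (44 → 53). Not NE.
(A, C3): Agent 1 can switch to B (19 → 29). Not NE.
(A, C4): Agent 1 gets 90, best alternative 87; Agent 2 gets 64, best alternative 60. No profitable deviation — NE.
(B, C1): Agent 1 can switch to C (93 → 96). Not NE.
(B, C2): Agent 1 can switch to A (37 → 44). Not NE.
(B, C3): Agent 1 can switch to C (29 → 76). Not NE.
(B, C4): Agent 1 can switch to A (77 → 90). Not NE.
(C, C1): Agent 1 gets 96, best alternative 93; Agent 2 gets 79, best alternative 54. No profitable deviation — NE.
(C, C2): Agent 1 can switch to A (10 → 44). Not NE.
(C, C3): Agent 2 can switch to C1 (24 → 79). Not NE.
(C, C4): Agent 1 can switch to A (87 → 90). Not NE.
(D, C2): Agent 1 gets 53, best alternative 44; Agent 2 gets 89, best alternative 85. No profitable deviation — NE.
(The remaining 3 profiles each have a profitable deviation by the same check.)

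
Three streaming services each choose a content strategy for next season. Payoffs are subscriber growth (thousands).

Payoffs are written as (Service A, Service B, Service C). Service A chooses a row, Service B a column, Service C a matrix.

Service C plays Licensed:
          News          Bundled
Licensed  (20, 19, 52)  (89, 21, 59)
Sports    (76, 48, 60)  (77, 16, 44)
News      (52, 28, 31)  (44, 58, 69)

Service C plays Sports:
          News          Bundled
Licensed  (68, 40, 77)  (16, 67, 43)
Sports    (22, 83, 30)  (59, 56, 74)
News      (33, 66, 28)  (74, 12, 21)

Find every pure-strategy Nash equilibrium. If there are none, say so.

For each player, find the best response to each opponent profile; mutual best responses are the pure NE.
Service A against (News, Licensed): payoffs 20, 76, 52 → best response Sports.
Service A against (News, Sports): payoffs 68, 22, 33 → best response Licensed.
Service A against (Bundled, Licensed): payoffs 89, 77, 44 → best response Licensed.
Service A against (Bundled, Sports): payoffs 16, 59, 74 → best response News.
Service B against (Licensed, Licensed): payoffs 19, 21 → best response Bundled.
Service B against (Licensed, Sports): payoffs 40, 67 → best response Bundled.
Service B against (Sports, Licensed): payoffs 48, 16 → best response News.
Service B against (Sports, Sports): payoffs 83, 56 → best response News.
Service B against (News, Licensed): payoffs 28, 58 → best response Bundled.
Service B against (News, Sports): payoffs 66, 12 → best response News.
Service C against (Licensed, News): payoffs 52, 77 → best response Sports.
Service C against (Licensed, Bundled): payoffs 59, 43 → best response Licensed.
Service C against (Sports, News): payoffs 60, 30 → best response Licensed.
Service C against (Sports, Bundled): payoffs 44, 74 → best response Sports.
Service C against (News, News): payoffs 31, 28 → best response Licensed.
Service C against (News, Bundled): payoffs 69, 21 → best response Licensed.
Mutual best responses: (Licensed, Bundled, Licensed); (Sports, News, Licensed).

Pure-strategy Nash equilibria: (Licensed, Bundled, Licensed), (Sports, News, Licensed)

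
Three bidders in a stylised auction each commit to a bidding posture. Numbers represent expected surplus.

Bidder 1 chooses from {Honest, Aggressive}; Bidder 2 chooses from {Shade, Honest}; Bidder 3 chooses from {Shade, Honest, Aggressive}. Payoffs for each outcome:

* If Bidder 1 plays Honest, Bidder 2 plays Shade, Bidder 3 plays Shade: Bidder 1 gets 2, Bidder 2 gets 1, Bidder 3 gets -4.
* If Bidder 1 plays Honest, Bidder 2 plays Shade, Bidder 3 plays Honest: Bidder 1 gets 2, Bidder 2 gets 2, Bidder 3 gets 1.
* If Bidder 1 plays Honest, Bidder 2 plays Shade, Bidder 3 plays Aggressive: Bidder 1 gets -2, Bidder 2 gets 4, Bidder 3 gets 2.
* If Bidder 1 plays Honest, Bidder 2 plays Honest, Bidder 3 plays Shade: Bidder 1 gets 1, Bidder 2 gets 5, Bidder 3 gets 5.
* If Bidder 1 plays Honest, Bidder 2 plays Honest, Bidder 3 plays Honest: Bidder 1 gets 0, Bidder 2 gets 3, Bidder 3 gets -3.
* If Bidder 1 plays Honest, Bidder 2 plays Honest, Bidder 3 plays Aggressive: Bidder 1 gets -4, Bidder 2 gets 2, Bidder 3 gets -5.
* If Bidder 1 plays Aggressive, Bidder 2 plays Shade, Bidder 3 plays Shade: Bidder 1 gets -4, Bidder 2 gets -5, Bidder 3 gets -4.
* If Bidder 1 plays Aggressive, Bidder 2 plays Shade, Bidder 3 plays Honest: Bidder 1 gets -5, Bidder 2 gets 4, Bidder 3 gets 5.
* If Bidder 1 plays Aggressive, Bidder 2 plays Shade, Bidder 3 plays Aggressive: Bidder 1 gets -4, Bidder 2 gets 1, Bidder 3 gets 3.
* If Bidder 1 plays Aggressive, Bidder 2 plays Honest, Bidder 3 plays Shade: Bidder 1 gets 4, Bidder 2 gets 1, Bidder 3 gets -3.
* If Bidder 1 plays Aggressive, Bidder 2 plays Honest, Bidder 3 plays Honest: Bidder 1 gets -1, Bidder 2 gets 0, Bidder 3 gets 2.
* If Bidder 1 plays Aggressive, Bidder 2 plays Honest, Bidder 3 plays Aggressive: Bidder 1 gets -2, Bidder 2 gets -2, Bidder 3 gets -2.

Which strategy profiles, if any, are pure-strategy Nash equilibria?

Bidder 1 against (Shade, Shade): payoffs 2, -4 → best response Honest.
Bidder 1 against (Shade, Honest): payoffs 2, -5 → best response Honest.
Bidder 1 against (Shade, Aggressive): payoffs -2, -4 → best response Honest.
Bidder 1 against (Honest, Shade): payoffs 1, 4 → best response Aggressive.
Bidder 1 against (Honest, Honest): payoffs 0, -1 → best response Honest.
Bidder 1 against (Honest, Aggressive): payoffs -4, -2 → best response Aggressive.
Bidder 2 against (Honest, Shade): payoffs 1, 5 → best response Honest.
Bidder 2 against (Honest, Honest): payoffs 2, 3 → best response Honest.
Bidder 2 against (Honest, Aggressive): payoffs 4, 2 → best response Shade.
Bidder 2 against (Aggressive, Shade): payoffs -5, 1 → best response Honest.
Bidder 2 against (Aggressive, Honest): payoffs 4, 0 → best response Shade.
Bidder 2 against (Aggressive, Aggressive): payoffs 1, -2 → best response Shade.
Bidder 3 against (Honest, Shade): payoffs -4, 1, 2 → best response Aggressive.
Bidder 3 against (Honest, Honest): payoffs 5, -3, -5 → best response Shade.
Bidder 3 against (Aggressive, Shade): payoffs -4, 5, 3 → best response Honest.
Bidder 3 against (Aggressive, Honest): payoffs -3, 2, -2 → best response Honest.
Mutual best responses: (Honest, Shade, Aggressive).

The unique pure-strategy Nash equilibrium is (Honest, Shade, Aggressive).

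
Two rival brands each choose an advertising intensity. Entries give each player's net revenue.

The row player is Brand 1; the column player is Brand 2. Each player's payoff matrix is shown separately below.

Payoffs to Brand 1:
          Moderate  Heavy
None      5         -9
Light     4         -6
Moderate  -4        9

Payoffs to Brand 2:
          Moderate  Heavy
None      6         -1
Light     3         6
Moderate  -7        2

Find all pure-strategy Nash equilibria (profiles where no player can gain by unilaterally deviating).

The pure Nash equilibria are (None, Moderate), (Moderate, Heavy).

(None, Moderate): Brand 1 gets 5, best alternative 4; Brand 2 gets 6, best alternative -1. No profitable deviation — NE.
(None, Heavy): Brand 1 can switch to Light (-9 → -6). Not NE.
(Light, Moderate): Brand 1 can switch to None (4 → 5). Not NE.
(Light, Heavy): Brand 1 can switch to Moderate (-6 → 9). Not NE.
(Moderate, Moderate): Brand 1 can switch to None (-4 → 5). Not NE.
(Moderate, Heavy): Brand 1 gets 9, best alternative -6; Brand 2 gets 2, best alternative -7. No profitable deviation — NE.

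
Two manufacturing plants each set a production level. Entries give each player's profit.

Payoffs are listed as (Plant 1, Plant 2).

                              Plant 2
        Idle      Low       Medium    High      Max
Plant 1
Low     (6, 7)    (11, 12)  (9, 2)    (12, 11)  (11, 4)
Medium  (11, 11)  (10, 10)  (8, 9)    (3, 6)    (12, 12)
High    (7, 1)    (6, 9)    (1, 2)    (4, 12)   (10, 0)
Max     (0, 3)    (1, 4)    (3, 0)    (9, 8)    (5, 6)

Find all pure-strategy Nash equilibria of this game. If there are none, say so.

The pure Nash equilibria are (Low, Low); (Medium, Max).

(Low, Idle): Plant 1 can switch to Medium (6 → 11). Not NE.
(Low, Low): Plant 1 gets 11, best alternative 10; Plant 2 gets 12, best alternative 11. No profitable deviation — NE.
(Low, Medium): Plant 2 can switch to Idle (2 → 7). Not NE.
(Low, High): Plant 2 can switch to Low (11 → 12). Not NE.
(Low, Max): Plant 1 can switch to Medium (11 → 12). Not NE.
(Medium, Idle): Plant 2 can switch to Max (11 → 12). Not NE.
(Medium, Low): Plant 1 can switch to Low (10 → 11). Not NE.
(Medium, Medium): Plant 1 can switch to Low (8 → 9). Not NE.
(Medium, High): Plant 1 can switch to Low (3 → 12). Not NE.
(Medium, Max): Plant 1 gets 12, best alternative 11; Plant 2 gets 12, best alternative 11. No profitable deviation — NE.
(High, Idle): Plant 1 can switch to Medium (7 → 11). Not NE.
(High, Low): Plant 1 can switch to Low (6 → 11). Not NE.
(The remaining 8 profiles each have a profitable deviation by the same check.)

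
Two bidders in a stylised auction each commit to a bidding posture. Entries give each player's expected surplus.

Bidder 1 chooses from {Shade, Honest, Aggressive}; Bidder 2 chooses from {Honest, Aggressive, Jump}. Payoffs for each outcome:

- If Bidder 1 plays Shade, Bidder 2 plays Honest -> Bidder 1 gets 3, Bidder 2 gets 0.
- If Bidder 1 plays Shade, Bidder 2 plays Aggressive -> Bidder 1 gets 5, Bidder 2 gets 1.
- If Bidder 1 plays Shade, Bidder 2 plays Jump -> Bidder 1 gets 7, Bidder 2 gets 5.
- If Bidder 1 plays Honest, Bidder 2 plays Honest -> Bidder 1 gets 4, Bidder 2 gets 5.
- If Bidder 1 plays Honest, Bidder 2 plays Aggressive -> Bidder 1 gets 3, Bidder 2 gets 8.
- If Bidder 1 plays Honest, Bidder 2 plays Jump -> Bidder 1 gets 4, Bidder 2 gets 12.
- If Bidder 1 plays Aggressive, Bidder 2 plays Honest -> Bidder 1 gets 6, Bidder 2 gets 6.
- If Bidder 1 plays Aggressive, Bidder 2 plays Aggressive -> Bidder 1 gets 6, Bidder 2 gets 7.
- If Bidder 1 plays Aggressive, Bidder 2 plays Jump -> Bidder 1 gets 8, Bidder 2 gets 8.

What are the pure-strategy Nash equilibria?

Pure NE: (Aggressive, Jump)

Bidder 1 against Honest: payoffs 3, 4, 6 → best response Aggressive.
Bidder 1 against Aggressive: payoffs 5, 3, 6 → best response Aggressive.
Bidder 1 against Jump: payoffs 7, 4, 8 → best response Aggressive.
Bidder 2 against Shade: payoffs 0, 1, 5 → best response Jump.
Bidder 2 against Honest: payoffs 5, 8, 12 → best response Jump.
Bidder 2 against Aggressive: payoffs 6, 7, 8 → best response Jump.
Mutual best responses: (Aggressive, Jump).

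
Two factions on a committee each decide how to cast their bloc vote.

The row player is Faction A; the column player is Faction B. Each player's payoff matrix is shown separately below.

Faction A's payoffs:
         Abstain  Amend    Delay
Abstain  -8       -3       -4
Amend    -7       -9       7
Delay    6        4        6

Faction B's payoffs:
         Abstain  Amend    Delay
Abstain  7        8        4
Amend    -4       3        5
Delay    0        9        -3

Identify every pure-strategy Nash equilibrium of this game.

The pure Nash equilibria are (Amend, Delay) and (Delay, Amend).

For each strategy profile, look for a profitable unilateral deviation.
(Abstain, Abstain): Faction A can switch to Amend (-8 → -7). Not NE.
(Abstain, Amend): Faction A can switch to Delay (-3 → 4). Not NE.
(Abstain, Delay): Faction A can switch to Amend (-4 → 7). Not NE.
(Amend, Abstain): Faction A can switch to Delay (-7 → 6). Not NE.
(Amend, Amend): Faction A can switch to Abstain (-9 → -3). Not NE.
(Amend, Delay): Faction A gets 7, best alternative 6; Faction B gets 5, best alternative 3. No profitable deviation — NE.
(Delay, Abstain): Faction B can switch to Amend (0 → 9). Not NE.
(Delay, Amend): Faction A gets 4, best alternative -3; Faction B gets 9, best alternative 0. No profitable deviation — NE.
(Delay, Delay): Faction A can switch to Amend (6 → 7). Not NE.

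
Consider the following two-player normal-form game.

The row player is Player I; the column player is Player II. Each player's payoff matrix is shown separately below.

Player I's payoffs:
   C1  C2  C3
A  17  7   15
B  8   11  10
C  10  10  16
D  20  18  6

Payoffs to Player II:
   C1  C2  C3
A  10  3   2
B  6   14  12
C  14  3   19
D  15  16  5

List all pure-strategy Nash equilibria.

(A, C1): Player I can switch to D (17 → 20). Not NE.
(A, C2): Player I can switch to B (7 → 11). Not NE.
(A, C3): Player I can switch to C (15 → 16). Not NE.
(B, C1): Player I can switch to A (8 → 17). Not NE.
(B, C2): Player I can switch to D (11 → 18). Not NE.
(B, C3): Player I can switch to A (10 → 15). Not NE.
(C, C1): Player I can switch to A (10 → 17). Not NE.
(C, C2): Player I can switch to B (10 → 11). Not NE.
(C, C3): Player I gets 16, best alternative 15; Player II gets 19, best alternative 14. No profitable deviation — NE.
(D, C1): Player II can switch to C2 (15 → 16). Not NE.
(D, C2): Player I gets 18, best alternative 11; Player II gets 16, best alternative 15. No profitable deviation — NE.
(D, C3): Player I can switch to A (6 → 15). Not NE.

The pure Nash equilibria are (C, C3), (D, C2).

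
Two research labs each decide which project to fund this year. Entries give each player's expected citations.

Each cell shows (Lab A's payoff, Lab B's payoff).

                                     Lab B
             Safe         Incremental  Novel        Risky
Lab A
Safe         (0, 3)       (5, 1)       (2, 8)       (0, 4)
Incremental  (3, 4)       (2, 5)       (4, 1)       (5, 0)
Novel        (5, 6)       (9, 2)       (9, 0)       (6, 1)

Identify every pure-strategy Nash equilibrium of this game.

The unique pure-strategy Nash equilibrium is (Novel, Safe).

Lab A against Safe: payoffs 0, 3, 5 → best response Novel.
Lab A against Incremental: payoffs 5, 2, 9 → best response Novel.
Lab A against Novel: payoffs 2, 4, 9 → best response Novel.
Lab A against Risky: payoffs 0, 5, 6 → best response Novel.
Lab B against Safe: payoffs 3, 1, 8, 4 → best response Novel.
Lab B against Incremental: payoffs 4, 5, 1, 0 → best response Incremental.
Lab B against Novel: payoffs 6, 2, 0, 1 → best response Safe.
Mutual best responses: (Novel, Safe).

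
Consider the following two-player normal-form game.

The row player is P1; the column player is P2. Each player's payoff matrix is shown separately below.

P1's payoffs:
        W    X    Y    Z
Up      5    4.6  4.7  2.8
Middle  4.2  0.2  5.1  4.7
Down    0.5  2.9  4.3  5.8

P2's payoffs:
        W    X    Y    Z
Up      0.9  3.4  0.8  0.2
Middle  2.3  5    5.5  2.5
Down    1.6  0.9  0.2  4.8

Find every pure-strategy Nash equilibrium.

P1 against W: payoffs 5, 4.2, 0.5 → best response Up.
P1 against X: payoffs 4.6, 0.2, 2.9 → best response Up.
P1 against Y: payoffs 4.7, 5.1, 4.3 → best response Middle.
P1 against Z: payoffs 2.8, 4.7, 5.8 → best response Down.
P2 against Up: payoffs 0.9, 3.4, 0.8, 0.2 → best response X.
P2 against Middle: payoffs 2.3, 5, 5.5, 2.5 → best response Y.
P2 against Down: payoffs 1.6, 0.9, 0.2, 4.8 → best response Z.
Mutual best responses: (Up, X); (Middle, Y); (Down, Z).

The pure Nash equilibria are (Up, X) and (Middle, Y) and (Down, Z).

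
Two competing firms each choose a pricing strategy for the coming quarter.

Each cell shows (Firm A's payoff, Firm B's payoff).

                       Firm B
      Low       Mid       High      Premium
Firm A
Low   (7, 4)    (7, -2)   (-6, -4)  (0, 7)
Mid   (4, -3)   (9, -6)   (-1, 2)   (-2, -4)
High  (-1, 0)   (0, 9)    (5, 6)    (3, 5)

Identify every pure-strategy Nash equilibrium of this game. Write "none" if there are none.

Firm A against Low: payoffs 7, 4, -1 → best response Low.
Firm A against Mid: payoffs 7, 9, 0 → best response Mid.
Firm A against High: payoffs -6, -1, 5 → best response High.
Firm A against Premium: payoffs 0, -2, 3 → best response High.
Firm B against Low: payoffs 4, -2, -4, 7 → best response Premium.
Firm B against Mid: payoffs -3, -6, 2, -4 → best response High.
Firm B against High: payoffs 0, 9, 6, 5 → best response Mid.
No profile is a mutual best response for all players.

none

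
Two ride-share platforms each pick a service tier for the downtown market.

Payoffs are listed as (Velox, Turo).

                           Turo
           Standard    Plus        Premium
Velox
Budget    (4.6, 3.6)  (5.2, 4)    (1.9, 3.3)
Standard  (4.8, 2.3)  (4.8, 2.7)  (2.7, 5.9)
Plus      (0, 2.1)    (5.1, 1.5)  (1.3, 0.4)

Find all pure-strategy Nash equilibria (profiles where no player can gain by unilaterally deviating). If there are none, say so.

The pure Nash equilibria are (Budget, Plus) and (Standard, Premium).

Mark each player's best response to every combination of opponents' strategies; a profile where every player is best-responding is a pure Nash equilibrium.
Velox against Standard: payoffs 4.6, 4.8, 0 → best response Standard.
Velox against Plus: payoffs 5.2, 4.8, 5.1 → best response Budget.
Velox against Premium: payoffs 1.9, 2.7, 1.3 → best response Standard.
Turo against Budget: payoffs 3.6, 4, 3.3 → best response Plus.
Turo against Standard: payoffs 2.3, 2.7, 5.9 → best response Premium.
Turo against Plus: payoffs 2.1, 1.5, 0.4 → best response Standard.
Mutual best responses: (Budget, Plus); (Standard, Premium).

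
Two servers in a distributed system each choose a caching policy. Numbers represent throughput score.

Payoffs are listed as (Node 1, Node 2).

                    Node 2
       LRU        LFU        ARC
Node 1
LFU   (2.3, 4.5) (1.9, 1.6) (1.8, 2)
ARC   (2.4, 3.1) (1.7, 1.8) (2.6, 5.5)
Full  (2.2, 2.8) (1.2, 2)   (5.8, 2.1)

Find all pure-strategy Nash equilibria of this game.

(LFU, LRU): Node 1 can switch to ARC (2.3 → 2.4). Not NE.
(LFU, LFU): Node 2 can switch to LRU (1.6 → 4.5). Not NE.
(LFU, ARC): Node 1 can switch to ARC (1.8 → 2.6). Not NE.
(ARC, LRU): Node 2 can switch to ARC (3.1 → 5.5). Not NE.
(ARC, LFU): Node 1 can switch to LFU (1.7 → 1.9). Not NE.
(ARC, ARC): Node 1 can switch to Full (2.6 → 5.8). Not NE.
(Full, LRU): Node 1 can switch to LFU (2.2 → 2.3). Not NE.
(Full, LFU): Node 1 can switch to LFU (1.2 → 1.9). Not NE.
(The remaining 1 profile has a profitable deviation by the same check.)

none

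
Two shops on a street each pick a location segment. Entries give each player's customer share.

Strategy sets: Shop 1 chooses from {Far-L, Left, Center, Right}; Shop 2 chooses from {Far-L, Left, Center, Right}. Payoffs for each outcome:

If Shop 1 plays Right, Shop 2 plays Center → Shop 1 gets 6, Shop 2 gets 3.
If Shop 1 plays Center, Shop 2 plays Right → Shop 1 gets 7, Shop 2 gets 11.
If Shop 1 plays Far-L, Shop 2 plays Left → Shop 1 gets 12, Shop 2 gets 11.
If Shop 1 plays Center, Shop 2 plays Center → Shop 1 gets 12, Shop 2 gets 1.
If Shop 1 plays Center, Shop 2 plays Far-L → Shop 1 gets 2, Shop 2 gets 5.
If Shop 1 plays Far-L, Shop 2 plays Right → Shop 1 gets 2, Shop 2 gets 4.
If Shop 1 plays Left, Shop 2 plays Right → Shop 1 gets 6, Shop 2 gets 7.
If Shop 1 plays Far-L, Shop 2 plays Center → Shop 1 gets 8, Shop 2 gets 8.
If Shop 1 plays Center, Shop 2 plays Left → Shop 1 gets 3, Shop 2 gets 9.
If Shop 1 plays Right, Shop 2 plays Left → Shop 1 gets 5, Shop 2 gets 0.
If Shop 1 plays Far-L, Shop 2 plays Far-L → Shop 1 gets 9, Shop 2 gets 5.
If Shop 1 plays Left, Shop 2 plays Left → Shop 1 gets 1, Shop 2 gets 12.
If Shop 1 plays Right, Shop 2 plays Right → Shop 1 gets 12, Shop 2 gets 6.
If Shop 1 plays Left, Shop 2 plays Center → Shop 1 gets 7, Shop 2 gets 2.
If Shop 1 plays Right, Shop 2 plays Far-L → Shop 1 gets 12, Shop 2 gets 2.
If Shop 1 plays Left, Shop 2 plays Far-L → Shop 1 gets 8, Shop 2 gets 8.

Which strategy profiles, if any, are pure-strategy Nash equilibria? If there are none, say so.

The pure Nash equilibria are (Far-L, Left); (Right, Right).

(Far-L, Far-L): Shop 1 can switch to Right (9 → 12). Not NE.
(Far-L, Left): Shop 1 gets 12, best alternative 5; Shop 2 gets 11, best alternative 8. No profitable deviation — NE.
(Far-L, Center): Shop 1 can switch to Center (8 → 12). Not NE.
(Far-L, Right): Shop 1 can switch to Left (2 → 6). Not NE.
(Left, Far-L): Shop 1 can switch to Far-L (8 → 9). Not NE.
(Left, Left): Shop 1 can switch to Far-L (1 → 12). Not NE.
(Left, Center): Shop 1 can switch to Far-L (7 → 8). Not NE.
(Left, Right): Shop 1 can switch to Center (6 → 7). Not NE.
(Center, Far-L): Shop 1 can switch to Far-L (2 → 9). Not NE.
(Right, Right): Shop 1 gets 12, best alternative 7; Shop 2 gets 6, best alternative 3. No profitable deviation — NE.
(The remaining 6 profiles each have a profitable deviation by the same check.)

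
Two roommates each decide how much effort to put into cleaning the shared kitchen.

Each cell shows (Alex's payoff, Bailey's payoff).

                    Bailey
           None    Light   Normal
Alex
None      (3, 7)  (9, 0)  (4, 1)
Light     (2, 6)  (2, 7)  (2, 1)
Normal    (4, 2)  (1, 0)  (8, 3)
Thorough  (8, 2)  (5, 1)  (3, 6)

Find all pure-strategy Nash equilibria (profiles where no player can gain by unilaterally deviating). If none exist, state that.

Pure NE: (Normal, Normal)

(None, None): Alex can switch to Normal (3 → 4). Not NE.
(None, Light): Bailey can switch to None (0 → 7). Not NE.
(None, Normal): Alex can switch to Normal (4 → 8). Not NE.
(Light, None): Alex can switch to None (2 → 3). Not NE.
(Light, Light): Alex can switch to None (2 → 9). Not NE.
(Light, Normal): Alex can switch to None (2 → 4). Not NE.
(Normal, None): Alex can switch to Thorough (4 → 8). Not NE.
(Normal, Light): Alex can switch to None (1 → 9). Not NE.
(Normal, Normal): Alex gets 8, best alternative 4; Bailey gets 3, best alternative 2. No profitable deviation — NE.
(Thorough, None): Bailey can switch to Normal (2 → 6). Not NE.
(Thorough, Light): Alex can switch to None (5 → 9). Not NE.
(Thorough, Normal): Alex can switch to None (3 → 4). Not NE.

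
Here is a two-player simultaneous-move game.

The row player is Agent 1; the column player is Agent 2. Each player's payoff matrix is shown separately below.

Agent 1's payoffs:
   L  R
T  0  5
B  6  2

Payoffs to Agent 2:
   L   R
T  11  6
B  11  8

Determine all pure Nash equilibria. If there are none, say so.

(T, L): Agent 1 can switch to B (0 → 6). Not NE.
(T, R): Agent 2 can switch to L (6 → 11). Not NE.
(B, L): Agent 1 gets 6, best alternative 0; Agent 2 gets 11, best alternative 8. No profitable deviation — NE.
(B, R): Agent 1 can switch to T (2 → 5). Not NE.

The unique pure-strategy Nash equilibrium is (B, L).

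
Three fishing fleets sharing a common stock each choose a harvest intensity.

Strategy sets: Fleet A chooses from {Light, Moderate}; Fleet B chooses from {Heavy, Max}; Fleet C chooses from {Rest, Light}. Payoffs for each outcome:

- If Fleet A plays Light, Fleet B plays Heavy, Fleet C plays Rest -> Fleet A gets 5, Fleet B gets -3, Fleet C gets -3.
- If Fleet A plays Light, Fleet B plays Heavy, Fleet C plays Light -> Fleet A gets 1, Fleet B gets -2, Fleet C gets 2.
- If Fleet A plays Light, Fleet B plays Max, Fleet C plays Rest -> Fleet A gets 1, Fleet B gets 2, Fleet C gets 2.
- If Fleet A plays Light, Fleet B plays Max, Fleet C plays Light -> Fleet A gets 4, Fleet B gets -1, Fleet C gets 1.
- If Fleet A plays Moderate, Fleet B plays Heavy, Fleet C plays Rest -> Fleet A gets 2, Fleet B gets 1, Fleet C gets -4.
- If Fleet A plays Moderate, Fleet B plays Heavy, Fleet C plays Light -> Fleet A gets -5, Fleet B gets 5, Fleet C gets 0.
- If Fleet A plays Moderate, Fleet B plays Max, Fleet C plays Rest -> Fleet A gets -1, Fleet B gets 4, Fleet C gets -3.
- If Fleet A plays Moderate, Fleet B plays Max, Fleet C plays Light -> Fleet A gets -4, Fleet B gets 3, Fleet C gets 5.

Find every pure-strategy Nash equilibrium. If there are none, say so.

(Light, Heavy, Rest): Fleet B can switch to Max (-3 → 2). Not NE.
(Light, Heavy, Light): Fleet B can switch to Max (-2 → -1). Not NE.
(Light, Max, Rest): Fleet A gets 1, best alternative -1; Fleet B gets 2, best alternative -3; Fleet C gets 2, best alternative 1. No profitable deviation — NE.
(Light, Max, Light): Fleet C can switch to Rest (1 → 2). Not NE.
(Moderate, Heavy, Rest): Fleet A can switch to Light (2 → 5). Not NE.
(Moderate, Heavy, Light): Fleet A can switch to Light (-5 → 1). Not NE.
(Moderate, Max, Rest): Fleet A can switch to Light (-1 → 1). Not NE.
(Moderate, Max, Light): Fleet A can switch to Light (-4 → 4). Not NE.

Pure NE: (Light, Max, Rest)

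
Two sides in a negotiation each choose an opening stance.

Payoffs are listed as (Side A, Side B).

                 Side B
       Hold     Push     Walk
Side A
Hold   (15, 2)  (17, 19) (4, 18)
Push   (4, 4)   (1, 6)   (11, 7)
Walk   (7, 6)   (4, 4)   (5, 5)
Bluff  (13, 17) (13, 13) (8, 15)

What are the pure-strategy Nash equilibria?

Side A against Hold: payoffs 15, 4, 7, 13 → best response Hold.
Side A against Push: payoffs 17, 1, 4, 13 → best response Hold.
Side A against Walk: payoffs 4, 11, 5, 8 → best response Push.
Side B against Hold: payoffs 2, 19, 18 → best response Push.
Side B against Push: payoffs 4, 6, 7 → best response Walk.
Side B against Walk: payoffs 6, 4, 5 → best response Hold.
Side B against Bluff: payoffs 17, 13, 15 → best response Hold.
Mutual best responses: (Hold, Push); (Push, Walk).

The pure Nash equilibria are (Hold, Push), (Push, Walk).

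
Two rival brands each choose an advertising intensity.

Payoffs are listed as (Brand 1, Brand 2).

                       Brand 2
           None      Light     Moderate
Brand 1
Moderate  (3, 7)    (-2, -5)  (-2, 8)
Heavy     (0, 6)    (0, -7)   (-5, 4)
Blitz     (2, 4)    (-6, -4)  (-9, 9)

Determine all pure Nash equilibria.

Pure NE: (Moderate, Moderate)

For each player, find the best response to each opponent profile; mutual best responses are the pure NE.
Brand 1 against None: payoffs 3, 0, 2 → best response Moderate.
Brand 1 against Light: payoffs -2, 0, -6 → best response Heavy.
Brand 1 against Moderate: payoffs -2, -5, -9 → best response Moderate.
Brand 2 against Moderate: payoffs 7, -5, 8 → best response Moderate.
Brand 2 against Heavy: payoffs 6, -7, 4 → best response None.
Brand 2 against Blitz: payoffs 4, -4, 9 → best response Moderate.
Mutual best responses: (Moderate, Moderate).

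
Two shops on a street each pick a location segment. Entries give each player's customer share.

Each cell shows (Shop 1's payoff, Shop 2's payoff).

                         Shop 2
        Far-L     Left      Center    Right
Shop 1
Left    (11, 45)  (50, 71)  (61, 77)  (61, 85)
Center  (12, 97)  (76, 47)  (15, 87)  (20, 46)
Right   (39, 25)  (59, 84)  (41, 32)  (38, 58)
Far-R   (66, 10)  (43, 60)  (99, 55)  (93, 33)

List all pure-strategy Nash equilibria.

There is no pure-strategy Nash equilibrium.

Mark each player's best response to every combination of opponents' strategies; a profile where every player is best-responding is a pure Nash equilibrium.
Shop 1 against Far-L: payoffs 11, 12, 39, 66 → best response Far-R.
Shop 1 against Left: payoffs 50, 76, 59, 43 → best response Center.
Shop 1 against Center: payoffs 61, 15, 41, 99 → best response Far-R.
Shop 1 against Right: payoffs 61, 20, 38, 93 → best response Far-R.
Shop 2 against Left: payoffs 45, 71, 77, 85 → best response Right.
Shop 2 against Center: payoffs 97, 47, 87, 46 → best response Far-L.
Shop 2 against Right: payoffs 25, 84, 32, 58 → best response Left.
Shop 2 against Far-R: payoffs 10, 60, 55, 33 → best response Left.
No profile is a mutual best response for all players.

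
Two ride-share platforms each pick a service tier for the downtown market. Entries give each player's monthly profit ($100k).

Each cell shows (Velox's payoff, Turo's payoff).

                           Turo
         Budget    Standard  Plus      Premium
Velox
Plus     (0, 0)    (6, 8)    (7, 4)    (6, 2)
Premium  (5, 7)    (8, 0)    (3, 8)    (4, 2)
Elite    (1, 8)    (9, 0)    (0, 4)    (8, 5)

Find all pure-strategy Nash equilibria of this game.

Velox against Budget: payoffs 0, 5, 1 → best response Premium.
Velox against Standard: payoffs 6, 8, 9 → best response Elite.
Velox against Plus: payoffs 7, 3, 0 → best response Plus.
Velox against Premium: payoffs 6, 4, 8 → best response Elite.
Turo against Plus: payoffs 0, 8, 4, 2 → best response Standard.
Turo against Premium: payoffs 7, 0, 8, 2 → best response Plus.
Turo against Elite: payoffs 8, 0, 4, 5 → best response Budget.
No profile is a mutual best response for all players.

No pure-strategy Nash equilibrium.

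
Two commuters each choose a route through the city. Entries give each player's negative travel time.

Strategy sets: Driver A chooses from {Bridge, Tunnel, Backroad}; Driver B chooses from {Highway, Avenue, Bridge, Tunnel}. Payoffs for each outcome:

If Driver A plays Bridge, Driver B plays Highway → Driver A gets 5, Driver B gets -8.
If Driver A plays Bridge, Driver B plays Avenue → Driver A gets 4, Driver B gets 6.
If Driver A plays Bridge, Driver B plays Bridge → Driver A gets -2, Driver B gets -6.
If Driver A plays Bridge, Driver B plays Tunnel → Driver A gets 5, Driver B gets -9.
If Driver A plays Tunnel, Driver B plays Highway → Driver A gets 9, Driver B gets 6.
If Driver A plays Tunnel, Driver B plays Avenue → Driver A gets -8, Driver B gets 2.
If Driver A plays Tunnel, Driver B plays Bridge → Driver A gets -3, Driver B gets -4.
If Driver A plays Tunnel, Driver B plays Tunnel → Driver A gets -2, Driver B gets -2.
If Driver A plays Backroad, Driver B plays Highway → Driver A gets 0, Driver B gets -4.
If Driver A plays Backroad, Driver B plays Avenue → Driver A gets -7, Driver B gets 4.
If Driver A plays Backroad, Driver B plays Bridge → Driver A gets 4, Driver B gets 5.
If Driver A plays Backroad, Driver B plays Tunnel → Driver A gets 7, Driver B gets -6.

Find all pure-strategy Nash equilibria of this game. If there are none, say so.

(Bridge, Highway): Driver A can switch to Tunnel (5 → 9). Not NE.
(Bridge, Avenue): Driver A gets 4, best alternative -7; Driver B gets 6, best alternative -6. No profitable deviation — NE.
(Bridge, Bridge): Driver A can switch to Backroad (-2 → 4). Not NE.
(Bridge, Tunnel): Driver A can switch to Backroad (5 → 7). Not NE.
(Tunnel, Highway): Driver A gets 9, best alternative 5; Driver B gets 6, best alternative 2. No profitable deviation — NE.
(Tunnel, Avenue): Driver A can switch to Bridge (-8 → 4). Not NE.
(Tunnel, Bridge): Driver A can switch to Bridge (-3 → -2). Not NE.
(Tunnel, Tunnel): Driver A can switch to Bridge (-2 → 5). Not NE.
(Backroad, Highway): Driver A can switch to Bridge (0 → 5). Not NE.
(Backroad, Avenue): Driver A can switch to Bridge (-7 → 4). Not NE.
(Backroad, Bridge): Driver A gets 4, best alternative -2; Driver B gets 5, best alternative 4. No profitable deviation — NE.
(Backroad, Tunnel): Driver B can switch to Highway (-6 → -4). Not NE.

Pure-strategy Nash equilibria: (Bridge, Avenue) and (Tunnel, Highway) and (Backroad, Bridge)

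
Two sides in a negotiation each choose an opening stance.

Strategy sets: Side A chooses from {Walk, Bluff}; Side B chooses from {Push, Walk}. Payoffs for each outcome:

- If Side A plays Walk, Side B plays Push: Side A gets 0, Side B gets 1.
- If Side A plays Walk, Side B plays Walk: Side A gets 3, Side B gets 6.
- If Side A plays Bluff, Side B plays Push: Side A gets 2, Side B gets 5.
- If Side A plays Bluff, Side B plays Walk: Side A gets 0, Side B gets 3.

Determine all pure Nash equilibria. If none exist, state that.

Side A against Push: payoffs 0, 2 → best response Bluff.
Side A against Walk: payoffs 3, 0 → best response Walk.
Side B against Walk: payoffs 1, 6 → best response Walk.
Side B against Bluff: payoffs 5, 3 → best response Push.
Mutual best responses: (Walk, Walk); (Bluff, Push).

(Walk, Walk), (Bluff, Push)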